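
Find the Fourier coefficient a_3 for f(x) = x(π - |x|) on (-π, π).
a_3 = (1/π) ∫_{-π}^{π} f(x)·cos(3x) dx.
Evaluate the integral (use parity and integration by parts as needed): a_3 = 0.

Final answer: 0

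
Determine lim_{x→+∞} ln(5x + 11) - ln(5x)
This is an ∞ − ∞ indeterminate form.
Combine the logarithms: ln(5x+11) − ln(5x) = ln((5x+11)/(5x)) = ln(1 + 11/(5x)) → ln(1) = 0.
Limit = 0.

Final answer: 0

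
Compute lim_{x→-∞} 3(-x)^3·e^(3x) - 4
The product is a 0·∞ indeterminate form at x → -∞.
Rewrite the product as 3(-x)^3 / e^(-3x) (an ∞/∞ form) and apply L'Hôpital, or use the standard hierarchy e^(3|x|) ≫ |(-x)^3| as x → -∞.
The indeterminate product → 0, so the limit = -4.

Final answer: -4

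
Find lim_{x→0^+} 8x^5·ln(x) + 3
The product is a 0·∞ indeterminate form at x → 0⁺.
Rewrite the product as 8·ln(x) / x^(-5) and apply L'Hôpital, or use the standard hierarchy x^(-5) ≫ |ln x| as x → 0⁺.
The indeterminate product → 0, so the limit = 3.

Final answer: 3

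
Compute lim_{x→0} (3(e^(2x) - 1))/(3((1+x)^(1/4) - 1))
Both numerator and denominator → 0 as x → 0; this is a 0/0 indeterminate form.
Expand each to leading order near x = 0: numerator ~ 6·x, denominator ~ 3·x/4.
The limit of the ratio is 8.

Final answer: 8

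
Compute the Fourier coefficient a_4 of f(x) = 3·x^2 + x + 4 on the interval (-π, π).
a_4 = (1/π) ∫_{-π}^{π} f(x)·cos(4x) dx.
Evaluate the integral (use parity and integration by parts as needed): a_4 = 3/4.

Final answer: 3/4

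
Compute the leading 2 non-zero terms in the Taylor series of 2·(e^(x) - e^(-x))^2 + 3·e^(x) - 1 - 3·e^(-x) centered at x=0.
6·x - 1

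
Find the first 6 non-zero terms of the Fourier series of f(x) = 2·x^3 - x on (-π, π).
(-26 + 4·π^2)·sin(x) + (4 - 2·π^2)·sin(2·x) + (-14/9 + 4·π^2/3)·sin(3·x) + (7/8 - π^2)·sin(4·x) + (-74/125 + 4·π^2/5)·sin(5·x) + (4/9 - 2·π^2/3)·sin(6·x)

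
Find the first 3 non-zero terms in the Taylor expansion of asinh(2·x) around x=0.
12·x^5/5 - 4·x^3/3 + 2·x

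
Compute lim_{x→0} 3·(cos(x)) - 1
Direct substitution at x = 0 gives 2.

Final answer: 2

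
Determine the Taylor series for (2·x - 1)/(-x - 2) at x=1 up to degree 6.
-1/3 - 5·(x - 1)/9 + 5·(x - 1)^2/27 - 5·(x - 1)^3/81 + 5·(x - 1)^4/243 - 5·(x - 1)^5/729 + 5·(x - 1)^6/2187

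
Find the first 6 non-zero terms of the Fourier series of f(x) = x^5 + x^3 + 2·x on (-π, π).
(-38·π^2 + 2·π^4 + 232)·sin(x) + (-π^4 - 8 + 4·π^2)·sin(2·x) + (-22·π^2/27 + 152/81 + 2·π^4/3)·sin(3·x) + (-π^4/2 - 67/64 + π^2/8)·sin(4·x) + (488/625 + 2·π^2/25 + 2·π^4/5)·sin(5·x) + (-π^4/3 - 4·π^2/27 - 52/81)·sin(6·x)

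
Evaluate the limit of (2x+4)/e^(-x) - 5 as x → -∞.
The quotient is an ∞/∞ indeterminate form as x → -∞.
Compare growth rates of the dominant terms (exponentials ≫ polynomials ≫ logarithms), or apply L'Hôpital's rule; the quotient → 0.
Adding the constant: 0 - 5 = -5. Limit = -5.

Final answer: -5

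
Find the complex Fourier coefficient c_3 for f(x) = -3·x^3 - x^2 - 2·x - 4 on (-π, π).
Compute the real Fourier coefficients first: a_3 = 4/9, b_3 = -2·π^2.
Then c_3 = (a_3 − i·b_3)/2 = 2/9 + i·π^2.

Final answer: 2/9 + i·π^2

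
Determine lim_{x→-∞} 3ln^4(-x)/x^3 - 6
The quotient is an ∞/∞ indeterminate form as x → -∞.
Compare growth rates of the dominant terms (exponentials ≫ polynomials ≫ logarithms), or apply L'Hôpital's rule; the quotient → 0.
Adding the constant: 0 - 6 = -6. Limit = -6.

Final answer: -6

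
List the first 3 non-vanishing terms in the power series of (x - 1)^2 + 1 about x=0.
x^2 - 2·x + 2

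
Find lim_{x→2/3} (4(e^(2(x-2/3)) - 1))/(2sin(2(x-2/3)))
Both numerator and denominator → 0 as x → 2/3; this is a 0/0 indeterminate form.
Expand each to leading order near x = 2/3: numerator ~ 8·(x - 2/3), denominator ~ 4·(x - 2/3).
The limit of the ratio is 2.

Final answer: 2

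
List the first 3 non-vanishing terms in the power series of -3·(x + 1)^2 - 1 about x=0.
-3·x^2 - 6·x - 4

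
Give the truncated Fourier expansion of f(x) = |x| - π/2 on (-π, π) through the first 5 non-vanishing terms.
-4·cos(x)/π - 4·cos(3·x)/(9·π) - 4·cos(5·x)/(25·π) - 4·cos(7·x)/(49·π) - 4·cos(9·x)/(81·π)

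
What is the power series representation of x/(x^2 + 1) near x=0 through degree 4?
-x^3 + x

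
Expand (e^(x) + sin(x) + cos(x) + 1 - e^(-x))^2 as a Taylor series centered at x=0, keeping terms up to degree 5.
11·x^5/60 + 17·x^4/12 - 7·x^3/3 + 7·x^2 + 12·x + 4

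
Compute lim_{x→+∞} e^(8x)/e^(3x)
This is an ∞/∞ indeterminate form as x → +∞.
Rewrite e^(8x)/e^(3x) = e^((8−3)x) = e^(5x); the exponent coefficient is 5 > 0 so e^(5x) → ∞.
Limit = ∞.

Final answer: ∞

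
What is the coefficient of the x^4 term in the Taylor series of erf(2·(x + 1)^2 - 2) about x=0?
Expand to order 4: erf(2·(x + 1)^2 - 2) = -64·x^4/√(π) - 128·x^3/(3·√(π)) + 4·x^2/√(π) + 8·x/√(π) + O(x^5).
The coefficient of x^4 is -64/√(π).

Final answer: -64/√(π)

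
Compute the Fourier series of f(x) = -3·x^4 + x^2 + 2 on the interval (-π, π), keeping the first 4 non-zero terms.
(-148 + 24·π^2)·cos(x) + (10 - 6·π^2)·cos(2·x) + (-20/9 + 8·π^2/3)·cos(3·x) - 3·π^4/5 + 2 + π^2/3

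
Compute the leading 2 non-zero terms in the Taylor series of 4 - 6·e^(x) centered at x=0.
-6·x - 2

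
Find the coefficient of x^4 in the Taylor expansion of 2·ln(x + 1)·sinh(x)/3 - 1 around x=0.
Expand to order 4: 2·ln(x + 1)·sinh(x)/3 - 1 = x^4/3 - x^3/3 + 2·x^2/3 - 1 + O(x^5).
The coefficient of x^4 is 1/3.

Final answer: 1/3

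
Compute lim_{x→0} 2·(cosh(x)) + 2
Direct substitution at x = 0 gives 4.

Final answer: 4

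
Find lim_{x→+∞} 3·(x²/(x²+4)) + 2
Evaluate the dominant behaviour as x → +∞; each term tends to a finite value or vanishes.
Limit = 5.

Final answer: 5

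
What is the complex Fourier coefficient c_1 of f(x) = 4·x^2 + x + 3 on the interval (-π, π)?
Compute the real Fourier coefficients first: a_1 = -16, b_1 = 2.
Then c_1 = (a_1 − i·b_1)/2 = -8 - i.

Final answer: -8 - i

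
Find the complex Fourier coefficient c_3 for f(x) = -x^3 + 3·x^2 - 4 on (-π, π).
Compute the real Fourier coefficients first: a_3 = -4/3, b_3 = 4/9 - 2·π^2/3.
Then c_3 = (a_3 − i·b_3)/2 = -2/3 - 2·i/9 + i·π^2/3.

Final answer: -2/3 - 2·i/9 + i·π^2/3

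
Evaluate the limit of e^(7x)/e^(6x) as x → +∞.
This is an ∞/∞ indeterminate form as x → +∞.
Rewrite e^(7x)/e^(6x) = e^((7−6)x) = e^(x); the exponent coefficient is 1 > 0 so e^(x) → ∞.
Limit = ∞.

Final answer: ∞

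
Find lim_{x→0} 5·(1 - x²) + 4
Direct substitution at x = 0 gives 9.

Final answer: 9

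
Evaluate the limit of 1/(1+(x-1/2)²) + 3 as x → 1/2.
Direct substitution at x = 1/2 gives 4.

Final answer: 4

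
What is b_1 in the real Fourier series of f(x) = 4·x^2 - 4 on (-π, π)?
b_1 = (1/π) ∫_{-π}^{π} f(x)·sin(1x) dx.
Evaluate the integral (use parity and integration by parts as needed): b_1 = 0.

Final answer: 0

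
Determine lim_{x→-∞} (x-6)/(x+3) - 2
Evaluate the dominant behaviour as x → -∞; each term tends to a finite value or vanishes.
Limit = -1.

Final answer: -1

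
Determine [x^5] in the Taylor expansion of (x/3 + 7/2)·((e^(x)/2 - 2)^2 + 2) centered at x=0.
Expand to order 5: (x/3 + 7/2)·((e^(x)/2 - 2)^2 + 2) = 73·x^5/360 + 7·x^4/24 - x^3/6 - 9·x^2/4 - 23·x/6 + 119/8 + O(x^6).
The coefficient of x^5 is 73/360.

Final answer: 73/360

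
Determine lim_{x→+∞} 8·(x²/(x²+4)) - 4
Evaluate the dominant behaviour as x → +∞; each term tends to a finite value or vanishes.
Limit = 4.

Final answer: 4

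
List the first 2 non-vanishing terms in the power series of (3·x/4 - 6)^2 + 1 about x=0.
37 - 9·x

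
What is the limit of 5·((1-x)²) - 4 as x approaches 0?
Direct substitution at x = 0 gives 1.

Final answer: 1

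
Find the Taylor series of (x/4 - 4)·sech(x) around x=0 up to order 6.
61·x^6/180 + 5·x^5/96 - 5·x^4/6 - x^3/8 + 2·x^2 + x/4 - 4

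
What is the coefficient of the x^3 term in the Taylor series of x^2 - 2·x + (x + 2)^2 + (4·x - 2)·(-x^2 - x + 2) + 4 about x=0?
Expand to order 3: x^2 - 2·x + (x + 2)^2 + (4·x - 2)·(-x^2 - x + 2) + 4 = -4·x^3 + 12·x + 4 + O(x^4).
The coefficient of x^3 is -4.

Final answer: -4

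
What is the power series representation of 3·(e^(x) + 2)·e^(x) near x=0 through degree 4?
9·x^4/4 + 5·x^3 + 9·x^2 + 12·x + 9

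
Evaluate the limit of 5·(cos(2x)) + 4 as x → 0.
Direct substitution at x = 0 gives 9.

Final answer: 9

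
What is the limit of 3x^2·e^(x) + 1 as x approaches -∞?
The product is a 0·∞ indeterminate form at x → -∞.
Rewrite the product as 3x^2 / e^(-x) (an ∞/∞ form) and apply L'Hôpital, or use the standard hierarchy e^(|x|) ≫ |x^2| as x → -∞.
The indeterminate product → 0, so the limit = 1.

Final answer: 1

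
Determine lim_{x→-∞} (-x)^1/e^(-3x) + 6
The quotient is an ∞/∞ indeterminate form as x → -∞.
Compare growth rates of the dominant terms (exponentials ≫ polynomials ≫ logarithms), or apply L'Hôpital's rule; the quotient → 0.
Adding the constant: 0 + 6 = 6. Limit = 6.

Final answer: 6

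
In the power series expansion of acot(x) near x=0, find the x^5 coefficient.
Expand to order 5: acot(x) = -x^5/5 + x^3/3 - x + π/2 + O(x^6).
The coefficient of x^5 is -1/5.

Final answer: -1/5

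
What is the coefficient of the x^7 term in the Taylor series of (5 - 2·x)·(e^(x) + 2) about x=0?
Expand to order 7: (5 - 2·x)·(e^(x) + 2) = -x^7/560 - 7·x^6/720 - x^5/24 - x^4/8 - x^3/6 + x^2/2 - x + 15 + O(x^8).
The coefficient of x^7 is -1/560.

Final answer: -1/560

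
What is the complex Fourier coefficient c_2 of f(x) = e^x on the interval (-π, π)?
Compute the real Fourier coefficients first: a_2 = (-1 + e^(2·π))·e^(-π)/(5·π), b_2 = (2 - 2·e^(2·π))·e^(-π)/(5·π).
Then c_2 = (a_2 − i·b_2)/2 = -e^(-π)/(10·π) + e^(π)/(10·π) - i·e^(-π)/(5·π) + i·e^(π)/(5·π).

Final answer: -e^(-π)/(10·π) + e^(π)/(10·π) - i·e^(-π)/(5·π) + i·e^(π)/(5·π)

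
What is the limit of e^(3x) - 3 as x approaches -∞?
Evaluate the dominant behaviour as x → -∞; each term tends to a finite value or vanishes.
Limit = -3.

Final answer: -3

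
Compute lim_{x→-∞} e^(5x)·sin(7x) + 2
Evaluate the dominant behaviour as x → -∞; each term tends to a finite value or vanishes.
Limit = 2.

Final answer: 2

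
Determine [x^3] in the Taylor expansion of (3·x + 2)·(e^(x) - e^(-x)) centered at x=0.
Expand to order 3: (3·x + 2)·(e^(x) - e^(-x)) = 2·x^3/3 + 6·x^2 + 4·x + O(x^4).
The coefficient of x^3 is 2/3.

Final answer: 2/3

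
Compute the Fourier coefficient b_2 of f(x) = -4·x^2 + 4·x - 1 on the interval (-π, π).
b_2 = (1/π) ∫_{-π}^{π} f(x)·sin(2x) dx.
Evaluate the integral (use parity and integration by parts as needed): b_2 = -4.

Final answer: -4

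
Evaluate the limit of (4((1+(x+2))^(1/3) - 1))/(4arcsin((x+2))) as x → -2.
Both numerator and denominator → 0 as x → -2; this is a 0/0 indeterminate form.
Expand each to leading order near x = -2: numerator ~ 4·(x + 2)/3, denominator ~ 4·(x + 2).
The limit of the ratio is 1/3.

Final answer: 1/3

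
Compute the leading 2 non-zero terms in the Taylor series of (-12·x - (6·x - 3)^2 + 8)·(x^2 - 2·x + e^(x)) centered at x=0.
25·x - 1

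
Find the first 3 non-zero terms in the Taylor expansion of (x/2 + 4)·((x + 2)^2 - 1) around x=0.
6·x^2 + 35·x/2 + 12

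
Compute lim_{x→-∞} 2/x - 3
Evaluate the dominant behaviour as x → -∞; each term tends to a finite value or vanishes.
Limit = -3.

Final answer: -3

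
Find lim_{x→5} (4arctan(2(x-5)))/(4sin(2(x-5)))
Both numerator and denominator → 0 as x → 5; this is a 0/0 indeterminate form.
Expand each to leading order near x = 5: numerator ~ 8·(x - 5), denominator ~ 8·(x - 5).
The limit of the ratio is 1.

Final answer: 1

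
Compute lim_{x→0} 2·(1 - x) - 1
Direct substitution at x = 0 gives 1.

Final answer: 1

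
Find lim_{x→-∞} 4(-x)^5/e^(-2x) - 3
The quotient is an ∞/∞ indeterminate form as x → -∞.
Compare growth rates of the dominant terms (exponentials ≫ polynomials ≫ logarithms), or apply L'Hôpital's rule; the quotient → 0.
Adding the constant: 0 - 3 = -3. Limit = -3.

Final answer: -3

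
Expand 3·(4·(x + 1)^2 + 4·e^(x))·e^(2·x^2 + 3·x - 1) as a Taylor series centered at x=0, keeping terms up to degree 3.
542·x^3·e^(-1) + 282·x^2·e^(-1) + 108·x·e^(-1) + 24·e^(-1)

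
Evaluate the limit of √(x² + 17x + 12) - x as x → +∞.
This is an ∞ − ∞ indeterminate form.
Multiply and divide by the conjugate √(x²+17x + 12) + x; the x² terms cancel, leaving (17x + 12)/(√(x²+17x + 12)+x) → 17/2.
Limit = 17/2.

Final answer: 17/2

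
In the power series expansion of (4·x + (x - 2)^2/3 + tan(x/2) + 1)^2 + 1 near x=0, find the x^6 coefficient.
Expand to order 6: (4·x + (x - 2)^2/3 + tan(x/2) + 1)^2 + 1 = 9·x^6/320 + 17·x^5/360 + 3·x^4/8 + 83·x^3/36 + 139·x^2/12 + 133·x/9 + 58/9 + O(x^7).
The coefficient of x^6 is 9/320.

Final answer: 9/320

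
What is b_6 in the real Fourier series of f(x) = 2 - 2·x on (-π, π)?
b_6 = (1/π) ∫_{-π}^{π} f(x)·sin(6x) dx.
Evaluate the integral (use parity and integration by parts as needed): b_6 = 2/3.

Final answer: 2/3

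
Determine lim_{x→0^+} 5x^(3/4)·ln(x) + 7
The product is a 0·∞ indeterminate form at x → 0⁺.
Rewrite the product as 5·ln(x) / x^(-3/4) and apply L'Hôpital, or use the standard hierarchy x^(-3/4) ≫ |ln x| as x → 0⁺.
The indeterminate product → 0, so the limit = 7.

Final answer: 7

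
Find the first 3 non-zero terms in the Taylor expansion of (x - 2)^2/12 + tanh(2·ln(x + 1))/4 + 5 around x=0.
-x^2/6 + x/6 + 16/3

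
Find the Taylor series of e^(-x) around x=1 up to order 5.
e^(-1) - e^(-1)·(x - 1) + e^(-1)·(x - 1)^2/2 - e^(-1)·(x - 1)^3/6 + e^(-1)·(x - 1)^4/24 - e^(-1)·(x - 1)^5/120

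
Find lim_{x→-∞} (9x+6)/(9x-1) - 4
Evaluate the dominant behaviour as x → -∞; each term tends to a finite value or vanishes.
Limit = -3.

Final answer: -3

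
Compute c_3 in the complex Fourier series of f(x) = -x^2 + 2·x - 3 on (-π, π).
Compute the real Fourier coefficients first: a_3 = 4/9, b_3 = 4/3.
Then c_3 = (a_3 − i·b_3)/2 = 2/9 - 2·i/3.

Final answer: 2/9 - 2·i/3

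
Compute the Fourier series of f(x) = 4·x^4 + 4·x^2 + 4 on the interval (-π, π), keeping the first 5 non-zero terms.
(176 - 32·π^2)·cos(x) + (-8 + 8·π^2)·cos(2·x) + (16/27 - 32·π^2/9)·cos(3·x) + (1/4 + 2·π^2)·cos(4·x) + 4 + 4·π^2/3 + 4·π^4/5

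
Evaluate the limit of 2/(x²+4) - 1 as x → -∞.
Evaluate the dominant behaviour as x → -∞; each term tends to a finite value or vanishes.
Limit = -1.

Final answer: -1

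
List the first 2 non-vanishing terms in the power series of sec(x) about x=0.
x^2/2 + 1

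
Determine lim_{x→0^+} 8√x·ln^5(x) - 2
The product is a 0·∞ indeterminate form at x → 0⁺.
Rewrite the product as 8·ln^5(x) / x^(-1/2) and apply L'Hôpital, or use the standard hierarchy x^(-1/2) ≫ |ln x|^5 as x → 0⁺.
The indeterminate product → 0, so the limit = -2.

Final answer: -2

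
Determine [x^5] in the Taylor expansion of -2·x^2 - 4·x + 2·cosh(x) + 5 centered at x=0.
Expand to order 5: -2·x^2 - 4·x + 2·cosh(x) + 5 = x^4/12 - x^2 - 4·x + 7 + O(x^6).
The coefficient of x^5 is 0.

Final answer: 0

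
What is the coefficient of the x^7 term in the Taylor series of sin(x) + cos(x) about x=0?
Expand to order 7: sin(x) + cos(x) = -x^7/5040 - x^6/720 + x^5/120 + x^4/24 - x^3/6 - x^2/2 + x + 1 + O(x^8).
The coefficient of x^7 is -1/5040.

Final answer: -1/5040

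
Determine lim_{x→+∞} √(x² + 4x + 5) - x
This is an ∞ − ∞ indeterminate form.
Multiply and divide by the conjugate √(x²+4x + 5) + x; the x² terms cancel, leaving (4x + 5)/(√(x²+4x + 5)+x) → 4/2 = 2.
Limit = 2.

Final answer: 2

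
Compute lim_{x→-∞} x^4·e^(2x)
This is a 0·∞ indeterminate form at x → -∞.
Rewrite the product as x^4 / e^(-2x) (an ∞/∞ form) and apply L'Hôpital, or use the standard hierarchy e^(2|x|) ≫ |x^4| as x → -∞.
The indeterminate product → 0, so the limit = 0.

Final answer: 0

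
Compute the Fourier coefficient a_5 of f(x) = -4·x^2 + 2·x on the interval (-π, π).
a_5 = (1/π) ∫_{-π}^{π} f(x)·cos(5x) dx.
Evaluate the integral (use parity and integration by parts as needed): a_5 = 16/25.

Final answer: 16/25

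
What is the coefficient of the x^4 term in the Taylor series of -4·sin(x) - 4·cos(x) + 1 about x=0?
Expand to order 4: -4·sin(x) - 4·cos(x) + 1 = -x^4/6 + 2·x^3/3 + 2·x^2 - 4·x - 3 + O(x^5).
The coefficient of x^4 is -1/6.

Final answer: -1/6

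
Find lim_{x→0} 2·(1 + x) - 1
Direct substitution at x = 0 gives 1.

Final answer: 1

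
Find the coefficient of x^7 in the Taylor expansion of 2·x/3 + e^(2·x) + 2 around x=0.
Expand to order 7: 2·x/3 + e^(2·x) + 2 = 8·x^7/315 + 4·x^6/45 + 4·x^5/15 + 2·x^4/3 + 4·x^3/3 + 2·x^2 + 8·x/3 + 3 + O(x^8).
The coefficient of x^7 is 8/315.

Final answer: 8/315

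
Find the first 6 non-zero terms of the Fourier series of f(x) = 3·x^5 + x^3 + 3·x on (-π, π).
(-118·π^2 + 6·π^4 + 714)·sin(x) + (-3·π^4 - 24 + 14·π^2)·sin(2·x) + (-34·π^2/9 + 122/27 + 2·π^4)·sin(3·x) + (-3·π^4/2 - 129/64 + 11·π^2/8)·sin(4·x) + (-14·π^2/25 + 834/625 + 6·π^4/5)·sin(5·x) + (-π^4 - 28/27 + 2·π^2/9)·sin(6·x)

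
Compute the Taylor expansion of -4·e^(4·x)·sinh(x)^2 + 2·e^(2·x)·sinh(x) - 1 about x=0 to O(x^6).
-2759·x^5/60 - 30·x^4 - 35·x^3/3 + 2·x - 1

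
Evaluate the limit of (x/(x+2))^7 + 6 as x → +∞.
As x → +∞: x/(x+2) = 1/(1 + 2/x) → 1, and the 7th power of a limit-1 base also → 1; with the additive constant, 1 + 6 = 7.
Limit = 7.

Final answer: 7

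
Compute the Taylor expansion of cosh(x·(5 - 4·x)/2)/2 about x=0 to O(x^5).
1393·x^4/768 - 5·x^3/2 + 25·x^2/16 + 1/2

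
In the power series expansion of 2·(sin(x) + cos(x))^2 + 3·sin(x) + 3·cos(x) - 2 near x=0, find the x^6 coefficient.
Expand to order 6: 2·(sin(x) + cos(x))^2 + 3·sin(x) + 3·cos(x) - 2 = -x^6/240 + 67·x^5/120 + x^4/8 - 19·x^3/6 - 3·x^2/2 + 7·x + 3 + O(x^7).
The coefficient of x^6 is -1/240.

Final answer: -1/240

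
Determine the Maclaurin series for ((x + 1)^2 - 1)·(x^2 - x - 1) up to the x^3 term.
x^3 - 3·x^2 - 2·x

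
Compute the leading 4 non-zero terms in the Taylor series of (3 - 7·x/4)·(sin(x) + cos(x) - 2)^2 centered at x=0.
-11·x^3/2 + 19·x^2/2 - 31·x/4 + 3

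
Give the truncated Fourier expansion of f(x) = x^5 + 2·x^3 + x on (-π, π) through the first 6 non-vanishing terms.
(-36·π^2 + 2·π^4 + 218)·sin(x) + (-π^4 - 11/2 + 3·π^2)·sin(2·x) + (-4·π^2/27 + 62/81 + 2·π^4/3)·sin(3·x) + (-π^4/2 - 3·π^2/8 - 23/64)·sin(4·x) + (178/625 + 12·π^2/25 + 2·π^4/5)·sin(5·x) + (-π^4/3 - 13·π^2/27 - 41/162)·sin(6·x)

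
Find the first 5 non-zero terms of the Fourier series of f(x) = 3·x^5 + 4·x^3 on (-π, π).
(-112·π^2 + 6·π^4 + 672)·sin(x) + (-3·π^4 - 33/2 + 11·π^2)·sin(2·x) + (-16·π^2/9 + 32/27 + 2·π^4)·sin(3·x) + (-3·π^4/2 - π^2/8 + 3/64)·sin(4·x) + (-96/625 + 16·π^2/25 + 6·π^4/5)·sin(5·x)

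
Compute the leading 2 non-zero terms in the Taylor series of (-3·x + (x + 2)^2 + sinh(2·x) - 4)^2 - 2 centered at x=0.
9·x^2 - 2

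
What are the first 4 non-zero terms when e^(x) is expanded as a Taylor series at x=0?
x^3/6 + x^2/2 + x + 1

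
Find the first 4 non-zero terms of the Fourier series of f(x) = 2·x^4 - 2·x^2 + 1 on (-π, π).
(104 - 16·π^2)·cos(x) + (-8 + 4·π^2)·cos(2·x) + (56/27 - 16·π^2/9)·cos(3·x) - 2·π^2/3 + 1 + 2·π^4/5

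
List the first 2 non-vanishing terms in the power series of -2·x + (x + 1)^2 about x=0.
x^2 + 1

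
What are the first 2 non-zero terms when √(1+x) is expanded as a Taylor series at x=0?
x/2 + 1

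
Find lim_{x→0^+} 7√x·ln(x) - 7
The product is a 0·∞ indeterminate form at x → 0⁺.
Rewrite the product as 7·ln(x) / x^(-1/2) and apply L'Hôpital, or use the standard hierarchy x^(-1/2) ≫ |ln x| as x → 0⁺.
The indeterminate product → 0, so the limit = -7.

Final answer: -7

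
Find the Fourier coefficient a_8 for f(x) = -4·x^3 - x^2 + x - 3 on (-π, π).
a_8 = (1/π) ∫_{-π}^{π} f(x)·cos(8x) dx.
Evaluate the integral (use parity and integration by parts as needed): a_8 = -1/16.

Final answer: -1/16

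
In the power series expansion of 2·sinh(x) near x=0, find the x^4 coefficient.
Expand to order 4: 2·sinh(x) = x^3/3 + 2·x + O(x^5).
The coefficient of x^4 is 0.

Final answer: 0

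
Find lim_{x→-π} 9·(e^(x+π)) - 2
Direct substitution at x = -π gives 7.

Final answer: 7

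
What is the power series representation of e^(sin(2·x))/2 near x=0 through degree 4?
-x^4 + x^2 + x + 1/2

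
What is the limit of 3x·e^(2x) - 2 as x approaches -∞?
The product is a 0·∞ indeterminate form at x → -∞.
Rewrite the product as 3x / e^(-2x) (an ∞/∞ form) and apply L'Hôpital, or use the standard hierarchy e^(2|x|) ≫ |x| as x → -∞.
The indeterminate product → 0, so the limit = -2.

Final answer: -2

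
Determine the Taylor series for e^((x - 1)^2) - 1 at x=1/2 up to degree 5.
-1 + e^(1/4) - e^(1/4)·(x - 1/2) + 3·e^(1/4)·(x - 1/2)^2/2 - 7·e^(1/4)·(x - 1/2)^3/6 + 25·e^(1/4)·(x - 1/2)^4/24 - 27·e^(1/4)·(x - 1/2)^5/40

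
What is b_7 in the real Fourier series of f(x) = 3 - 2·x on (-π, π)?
b_7 = (1/π) ∫_{-π}^{π} f(x)·sin(7x) dx.
Evaluate the integral (use parity and integration by parts as needed): b_7 = -4/7.

Final answer: -4/7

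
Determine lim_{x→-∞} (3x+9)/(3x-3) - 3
Evaluate the dominant behaviour as x → -∞; each term tends to a finite value or vanishes.
Limit = -2.

Final answer: -2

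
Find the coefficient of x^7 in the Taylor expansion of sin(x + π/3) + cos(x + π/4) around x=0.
Expand to order 7: sin(x + π/3) + cos(x + π/4) = x^7·(-1/10080 + √(2)/10080) + x^6·(-√(3)/1440 - √(2)/1440) + x^5·(1/240 - √(2)/240) + x^4·(√(2)/48 + √(3)/48) + x^3·(-1/12 + √(2)/12) + x^2·(-√(3)/4 - √(2)/4) + x·(1/2 - √(2)/2) + √(2)/2 + √(3)/2 + O(x^8).
The coefficient of x^7 is -1/10080 + √(2)/10080.

Final answer: -1/10080 + √(2)/10080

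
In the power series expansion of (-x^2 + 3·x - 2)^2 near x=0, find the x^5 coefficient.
Expand to order 5: (-x^2 + 3·x - 2)^2 = x^4 - 6·x^3 + 13·x^2 - 12·x + 4 + O(x^6).
The coefficient of x^5 is 0.

Final answer: 0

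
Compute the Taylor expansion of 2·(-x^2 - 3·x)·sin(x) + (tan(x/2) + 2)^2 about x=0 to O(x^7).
-127·x^6/2880 + 7·x^5/20 + 25·x^4/24 - 11·x^3/6 - 23·x^2/4 + 2·x + 4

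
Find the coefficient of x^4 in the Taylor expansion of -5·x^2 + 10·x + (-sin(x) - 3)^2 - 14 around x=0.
Expand to order 4: -5·x^2 + 10·x + (-sin(x) - 3)^2 - 14 = -x^4/3 - x^3 - 4·x^2 + 16·x - 5 + O(x^5).
The coefficient of x^4 is -1/3.

Final answer: -1/3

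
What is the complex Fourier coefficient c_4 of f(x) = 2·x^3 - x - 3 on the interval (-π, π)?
Compute the real Fourier coefficients first: a_4 = 0, b_4 = 7/8 - π^2.
Then c_4 = (a_4 − i·b_4)/2 = -7·i/16 + i·π^2/2.

Final answer: -7·i/16 + i·π^2/2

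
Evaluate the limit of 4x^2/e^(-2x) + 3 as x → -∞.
The quotient is an ∞/∞ indeterminate form as x → -∞.
Compare growth rates of the dominant terms (exponentials ≫ polynomials ≫ logarithms), or apply L'Hôpital's rule; the quotient → 0.
Adding the constant: 0 + 3 = 3. Limit = 3.

Final answer: 3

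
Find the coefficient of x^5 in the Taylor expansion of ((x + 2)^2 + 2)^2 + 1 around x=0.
Expand to order 5: ((x + 2)^2 + 2)^2 + 1 = x^4 + 8·x^3 + 28·x^2 + 48·x + 37 + O(x^6).
The coefficient of x^5 is 0.

Final answer: 0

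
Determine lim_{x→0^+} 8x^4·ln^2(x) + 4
The product is a 0·∞ indeterminate form at x → 0⁺.
Rewrite the product as 8·ln^2(x) / x^(-4) and apply L'Hôpital, or use the standard hierarchy x^(-4) ≫ |ln x|^2 as x → 0⁺.
The indeterminate product → 0, so the limit = 4.

Final answer: 4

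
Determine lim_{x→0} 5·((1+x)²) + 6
Direct substitution at x = 0 gives 11.

Final answer: 11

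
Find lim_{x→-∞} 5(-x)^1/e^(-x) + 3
The quotient is an ∞/∞ indeterminate form as x → -∞.
Compare growth rates of the dominant terms (exponentials ≫ polynomials ≫ logarithms), or apply L'Hôpital's rule; the quotient → 0.
Adding the constant: 0 + 3 = 3. Limit = 3.

Final answer: 3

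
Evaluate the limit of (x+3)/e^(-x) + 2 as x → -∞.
The quotient is an ∞/∞ indeterminate form as x → -∞.
Compare growth rates of the dominant terms (exponentials ≫ polynomials ≫ logarithms), or apply L'Hôpital's rule; the quotient → 0.
Adding the constant: 0 + 2 = 2. Limit = 2.

Final answer: 2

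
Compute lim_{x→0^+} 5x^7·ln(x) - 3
The product is a 0·∞ indeterminate form at x → 0⁺.
Rewrite the product as 5·ln(x) / x^(-7) and apply L'Hôpital, or use the standard hierarchy x^(-7) ≫ |ln x| as x → 0⁺.
The indeterminate product → 0, so the limit = -3.

Final answer: -3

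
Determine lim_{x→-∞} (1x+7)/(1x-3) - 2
Evaluate the dominant behaviour as x → -∞; each term tends to a finite value or vanishes.
Limit = -1.

Final answer: -1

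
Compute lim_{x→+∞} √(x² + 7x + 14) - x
This is an ∞ − ∞ indeterminate form.
Multiply and divide by the conjugate √(x²+7x + 14) + x; the x² terms cancel, leaving (7x + 14)/(√(x²+7x + 14)+x) → 7/2.
Limit = 7/2.

Final answer: 7/2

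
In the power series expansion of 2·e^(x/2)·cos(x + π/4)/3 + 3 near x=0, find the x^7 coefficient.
Expand to order 7: 2·e^(x/2)·cos(x + π/4)/3 + 3 = -83·√(2)·x^7/645120 + 73·√(2)·x^6/138240 + 79·√(2)·x^5/11520 + 17·√(2)·x^4/1152 - √(2)·x^3/16 - 7·√(2)·x^2/24 - √(2)·x/6 + √(2)/3 + 3 + O(x^8).
The coefficient of x^7 is -83·√(2)/645120.

Final answer: -83·√(2)/645120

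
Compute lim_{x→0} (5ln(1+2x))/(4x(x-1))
Both numerator and denominator → 0 as x → 0; this is a 0/0 indeterminate form.
Expand each to leading order near x = 0: numerator ~ 10·x, denominator ~ -4·x.
The limit of the ratio is -5/2.

Final answer: -5/2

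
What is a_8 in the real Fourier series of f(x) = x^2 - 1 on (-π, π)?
a_8 = (1/π) ∫_{-π}^{π} f(x)·cos(8x) dx.
Evaluate the integral (use parity and integration by parts as needed): a_8 = 1/16.

Final answer: 1/16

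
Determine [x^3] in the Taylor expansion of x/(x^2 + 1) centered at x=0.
Expand to order 3: x/(x^2 + 1) = -x^3 + x + O(x^4).
The coefficient of x^3 is -1.

Final answer: -1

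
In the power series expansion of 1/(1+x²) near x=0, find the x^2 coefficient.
Expand to order 2: 1/(1+x²) = 1 - x^2 + O(x^3).
The coefficient of x^2 is -1.

Final answer: -1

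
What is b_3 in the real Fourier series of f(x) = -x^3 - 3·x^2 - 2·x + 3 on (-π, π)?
b_3 = (1/π) ∫_{-π}^{π} f(x)·sin(3x) dx.
Evaluate the integral (use parity and integration by parts as needed): b_3 = -2·π^2/3 - 8/9.

Final answer: -2·π^2/3 - 8/9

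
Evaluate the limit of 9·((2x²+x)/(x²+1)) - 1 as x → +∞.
Evaluate the dominant behaviour as x → +∞; each term tends to a finite value or vanishes.
Limit = 17.

Final answer: 17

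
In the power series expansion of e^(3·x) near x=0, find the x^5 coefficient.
Expand to order 5: e^(3·x) = 81·x^5/40 + 27·x^4/8 + 9·x^3/2 + 9·x^2/2 + 3·x + 1 + O(x^6).
The coefficient of x^5 is 81/40.

Final answer: 81/40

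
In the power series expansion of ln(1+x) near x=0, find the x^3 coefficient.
Expand to order 3: ln(1+x) = x^3/3 - x^2/2 + x + O(x^4).
The coefficient of x^3 is 1/3.

Final answer: 1/3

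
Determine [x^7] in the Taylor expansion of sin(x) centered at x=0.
Expand to order 7: sin(x) = -x^7/5040 + x^5/120 - x^3/6 + x + O(x^8).
The coefficient of x^7 is -1/5040.

Final answer: -1/5040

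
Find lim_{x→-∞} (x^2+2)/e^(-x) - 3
The quotient is an ∞/∞ indeterminate form as x → -∞.
Compare growth rates of the dominant terms (exponentials ≫ polynomials ≫ logarithms), or apply L'Hôpital's rule; the quotient → 0.
Adding the constant: 0 - 3 = -3. Limit = -3.

Final answer: -3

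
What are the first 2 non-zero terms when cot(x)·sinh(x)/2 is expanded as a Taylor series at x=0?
1/2 - x^2/12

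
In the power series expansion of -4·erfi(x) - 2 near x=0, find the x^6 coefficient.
Expand to order 6: -4·erfi(x) - 2 = -4·x^5/(5·√(π)) - 8·x^3/(3·√(π)) - 8·x/√(π) - 2 + O(x^7).
The coefficient of x^6 is 0.

Final answer: 0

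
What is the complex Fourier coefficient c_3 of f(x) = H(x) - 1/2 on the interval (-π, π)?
Compute the real Fourier coefficients first: a_3 = 0, b_3 = 2/(3·π).
Then c_3 = (a_3 − i·b_3)/2 = -i/(3·π).

Final answer: -i/(3·π)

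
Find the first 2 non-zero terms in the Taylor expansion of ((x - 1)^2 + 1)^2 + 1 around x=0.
5 - 8·x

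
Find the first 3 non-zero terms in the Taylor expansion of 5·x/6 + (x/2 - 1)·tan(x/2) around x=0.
-x^3/24 + x^2/4 + x/3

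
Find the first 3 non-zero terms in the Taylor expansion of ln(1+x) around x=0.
x^3/3 - x^2/2 + x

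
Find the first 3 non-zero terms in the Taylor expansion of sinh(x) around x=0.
x^5/120 + x^3/6 + x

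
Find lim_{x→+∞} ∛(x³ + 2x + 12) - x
This is an ∞ − ∞ indeterminate form.
Multiply by (A² + AB + B²)/(A² + AB + B²) where A = ∛(x³+2x + 12), B = x to use A³ − B³ = (A−B)(A²+AB+B²); the x³ terms cancel, leaving (2x + 12)/(A²+AB+B²) with denominator ~ 3x², so the limit is 0.
Limit = 0.

Final answer: 0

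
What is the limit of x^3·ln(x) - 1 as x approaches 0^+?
The product is a 0·∞ indeterminate form at x → 0⁺.
Rewrite the product as ln(x) / x^(-3) and apply L'Hôpital, or use the standard hierarchy x^(-3) ≫ |ln x| as x → 0⁺.
The indeterminate product → 0, so the limit = -1.

Final answer: -1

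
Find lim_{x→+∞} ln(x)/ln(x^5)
This is an ∞/∞ indeterminate form as x → +∞.
Write ln(x^5) = 5·ln(x), reducing the quotient to 1/5.
Limit = 1/5.

Final answer: 1/5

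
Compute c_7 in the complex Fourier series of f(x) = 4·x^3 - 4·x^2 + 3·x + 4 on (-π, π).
Compute the real Fourier coefficients first: a_7 = 16/49, b_7 = 246/343 + 8·π^2/7.
Then c_7 = (a_7 − i·b_7)/2 = 8/49 - 4·i·π^2/7 - 123·i/343.

Final answer: 8/49 - 4·i·π^2/7 - 123·i/343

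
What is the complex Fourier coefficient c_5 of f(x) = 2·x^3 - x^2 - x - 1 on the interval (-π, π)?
Compute the real Fourier coefficients first: a_5 = 4/25, b_5 = -74/125 + 4·π^2/5.
Then c_5 = (a_5 − i·b_5)/2 = 2/25 - 2·i·π^2/5 + 37·i/125.

Final answer: 2/25 - 2·i·π^2/5 + 37·i/125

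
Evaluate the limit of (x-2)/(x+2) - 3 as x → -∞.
Evaluate the dominant behaviour as x → -∞; each term tends to a finite value or vanishes.
Limit = -2.

Final answer: -2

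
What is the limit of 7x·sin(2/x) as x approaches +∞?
As x → +∞: let u = 2/x → 0⁺; then 7·x·sin(2/x) = 7·2·sin(u)/u → 7·2·1 = 14.
Limit = 14.

Final answer: 14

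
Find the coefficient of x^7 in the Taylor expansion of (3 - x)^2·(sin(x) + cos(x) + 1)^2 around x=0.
Expand to order 7: (3 - x)^2·(sin(x) + cos(x) + 1)^2 = 19·x^7/280 - 197·x^6/120 + 23·x^5/60 + 39·x^4/4 - 5·x^3 - 29·x^2 + 12·x + 36 + O(x^8).
The coefficient of x^7 is 19/280.

Final answer: 19/280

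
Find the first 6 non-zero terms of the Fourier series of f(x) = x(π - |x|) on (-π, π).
8·sin(x)/π + 8·sin(3·x)/(27·π) + 8·sin(5·x)/(125·π) + 8·sin(7·x)/(343·π) + 8·sin(9·x)/(729·π) + 8·sin(11·x)/(1331·π)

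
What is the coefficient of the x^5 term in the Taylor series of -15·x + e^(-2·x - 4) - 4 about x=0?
Expand to order 5: -15·x + e^(-2·x - 4) - 4 = -4·x^5·e^(-4)/15 + 2·x^4·e^(-4)/3 - 4·x^3·e^(-4)/3 + 2·x^2·e^(-4) + x·(-15 - 2·e^(-4)) - 4 + e^(-4) + O(x^6).
The coefficient of x^5 is -4·e^(-4)/15.

Final answer: -4·e^(-4)/15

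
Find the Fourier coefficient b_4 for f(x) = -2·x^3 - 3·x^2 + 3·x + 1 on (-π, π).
b_4 = (1/π) ∫_{-π}^{π} f(x)·sin(4x) dx.
Evaluate the integral (use parity and integration by parts as needed): b_4 = -15/8 + π^2.

Final answer: -15/8 + π^2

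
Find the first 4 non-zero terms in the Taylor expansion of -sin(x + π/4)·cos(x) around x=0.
√(2)·x^3/3 + √(2)·x^2/2 - √(2)·x/2 - √(2)/2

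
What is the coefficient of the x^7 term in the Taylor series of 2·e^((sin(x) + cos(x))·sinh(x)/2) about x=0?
-3095/64512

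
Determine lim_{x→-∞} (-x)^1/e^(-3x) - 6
The quotient is an ∞/∞ indeterminate form as x → -∞.
Compare growth rates of the dominant terms (exponentials ≫ polynomials ≫ logarithms), or apply L'Hôpital's rule; the quotient → 0.
Adding the constant: 0 - 6 = -6. Limit = -6.

Final answer: -6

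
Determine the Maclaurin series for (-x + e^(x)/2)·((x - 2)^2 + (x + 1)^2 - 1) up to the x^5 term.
17·x^5/120 + 5·x^4/12 - 7·x^3/6 + 3·x^2 - 3·x + 2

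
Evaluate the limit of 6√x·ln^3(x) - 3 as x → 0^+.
The product is a 0·∞ indeterminate form at x → 0⁺.
Rewrite the product as 6·ln^3(x) / x^(-1/2) and apply L'Hôpital, or use the standard hierarchy x^(-1/2) ≫ |ln x|^3 as x → 0⁺.
The indeterminate product → 0, so the limit = -3.

Final answer: -3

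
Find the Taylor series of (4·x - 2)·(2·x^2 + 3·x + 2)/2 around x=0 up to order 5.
4·x^3 + 4·x^2 + x - 2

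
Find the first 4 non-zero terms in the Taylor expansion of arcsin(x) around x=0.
5·x^7/112 + 3·x^5/40 + x^3/6 + x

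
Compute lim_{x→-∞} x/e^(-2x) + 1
The quotient is an ∞/∞ indeterminate form as x → -∞.
Compare growth rates of the dominant terms (exponentials ≫ polynomials ≫ logarithms), or apply L'Hôpital's rule; the quotient → 0.
Adding the constant: 0 + 1 = 1. Limit = 1.

Final answer: 1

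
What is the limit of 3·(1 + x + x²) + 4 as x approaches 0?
Direct substitution at x = 0 gives 7.

Final answer: 7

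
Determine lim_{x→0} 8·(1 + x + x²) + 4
Direct substitution at x = 0 gives 12.

Final answer: 12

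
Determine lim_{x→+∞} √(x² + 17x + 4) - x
This is an ∞ − ∞ indeterminate form.
Multiply and divide by the conjugate √(x²+17x + 4) + x; the x² terms cancel, leaving (17x + 4)/(√(x²+17x + 4)+x) → 17/2.
Limit = 17/2.

Final answer: 17/2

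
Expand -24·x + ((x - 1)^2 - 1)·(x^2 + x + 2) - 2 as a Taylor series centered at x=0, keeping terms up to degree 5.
x^4 - x^3 - 28·x - 2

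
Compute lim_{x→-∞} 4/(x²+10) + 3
Evaluate the dominant behaviour as x → -∞; each term tends to a finite value or vanishes.
Limit = 3.

Final answer: 3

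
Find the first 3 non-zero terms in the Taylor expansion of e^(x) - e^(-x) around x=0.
x^5/60 + x^3/3 + 2·x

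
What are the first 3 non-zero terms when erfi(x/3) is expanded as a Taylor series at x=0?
x^5/(1215·√(π)) + 2·x^3/(81·√(π)) + 2·x/(3·√(π))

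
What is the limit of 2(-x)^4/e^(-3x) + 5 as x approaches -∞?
The quotient is an ∞/∞ indeterminate form as x → -∞.
Compare growth rates of the dominant terms (exponentials ≫ polynomials ≫ logarithms), or apply L'Hôpital's rule; the quotient → 0.
Adding the constant: 0 + 5 = 5. Limit = 5.

Final answer: 5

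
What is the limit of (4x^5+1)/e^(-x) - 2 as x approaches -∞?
The quotient is an ∞/∞ indeterminate form as x → -∞.
Compare growth rates of the dominant terms (exponentials ≫ polynomials ≫ logarithms), or apply L'Hôpital's rule; the quotient → 0.
Adding the constant: 0 - 2 = -2. Limit = -2.

Final answer: -2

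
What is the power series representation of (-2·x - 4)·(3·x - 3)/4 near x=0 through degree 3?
-3·x^2/2 - 3·x/2 + 3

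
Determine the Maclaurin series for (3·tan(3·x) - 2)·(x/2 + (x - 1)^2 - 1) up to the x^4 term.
-81·x^4/2 + 9·x^3 - 31·x^2/2 + 3·x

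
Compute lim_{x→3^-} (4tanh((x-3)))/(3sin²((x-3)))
Both numerator and denominator → 0 as x → 3^-; this is a 0/0 indeterminate form.
Expand each to leading order near x = 3: numerator ~ 4·(x - 3), denominator ~ 3·(x - 3)^2.
The limit of the ratio is -∞.

Final answer: -∞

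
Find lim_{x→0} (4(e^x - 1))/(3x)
Both numerator and denominator → 0 as x → 0; this is a 0/0 indeterminate form.
Expand each to leading order near x = 0: numerator ~ 4·x, denominator ~ 3·x.
The limit of the ratio is 4/3.

Final answer: 4/3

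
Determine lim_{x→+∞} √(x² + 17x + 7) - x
This is an ∞ − ∞ indeterminate form.
Multiply and divide by the conjugate √(x²+17x + 7) + x; the x² terms cancel, leaving (17x + 7)/(√(x²+17x + 7)+x) → 17/2.
Limit = 17/2.

Final answer: 17/2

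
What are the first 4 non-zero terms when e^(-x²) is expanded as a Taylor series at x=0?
-x^6/6 + x^4/2 - x^2 + 1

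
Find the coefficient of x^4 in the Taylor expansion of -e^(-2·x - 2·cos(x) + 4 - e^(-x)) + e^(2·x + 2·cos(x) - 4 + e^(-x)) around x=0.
Expand to order 4: -e^(-2·x - 2·cos(x) + 4 - e^(-x)) + e^(2·x + 2·cos(x) - 4 + e^(-x)) = x^4·(-e/8 - e^(-1)/8) + x^3·(-e^(-1)/2 + e/2) - e·x^2 + x·(e^(-1) + e) - e + e^(-1) + O(x^5).
The coefficient of x^4 is -e/8 - e^(-1)/8.

Final answer: -e/8 - e^(-1)/8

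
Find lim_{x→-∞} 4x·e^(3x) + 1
The product is a 0·∞ indeterminate form at x → -∞.
Rewrite the product as 4x / e^(-3x) (an ∞/∞ form) and apply L'Hôpital, or use the standard hierarchy e^(3|x|) ≫ |x| as x → -∞.
The indeterminate product → 0, so the limit = 1.

Final answer: 1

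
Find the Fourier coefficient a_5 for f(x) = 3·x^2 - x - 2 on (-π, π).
a_5 = (1/π) ∫_{-π}^{π} f(x)·cos(5x) dx.
Evaluate the integral (use parity and integration by parts as needed): a_5 = -12/25.

Final answer: -12/25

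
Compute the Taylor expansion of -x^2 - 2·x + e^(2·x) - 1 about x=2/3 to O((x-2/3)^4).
-25/9 + e^(4/3) + (-10/3 + 2·e^(4/3))·(x - 2/3) + (-1 + 2·e^(4/3))·(x - 2/3)^2 + 4·e^(4/3)·(x - 2/3)^3/3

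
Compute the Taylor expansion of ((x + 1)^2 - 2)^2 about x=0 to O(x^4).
4·x^3 + 2·x^2 - 4·x + 1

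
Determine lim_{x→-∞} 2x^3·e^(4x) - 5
The product is a 0·∞ indeterminate form at x → -∞.
Rewrite the product as 2x^3 / e^(-4x) (an ∞/∞ form) and apply L'Hôpital, or use the standard hierarchy e^(4|x|) ≫ |x^3| as x → -∞.
The indeterminate product → 0, so the limit = -5.

Final answer: -5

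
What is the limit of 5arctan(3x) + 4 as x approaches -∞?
Evaluate the dominant behaviour as x → -∞; each term tends to a finite value or vanishes.
Limit = 4 - 5·π/2.

Final answer: 4 - 5·π/2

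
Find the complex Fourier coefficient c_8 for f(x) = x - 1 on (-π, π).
Compute the real Fourier coefficients first: a_8 = 0, b_8 = -1/4.
Then c_8 = (a_8 − i·b_8)/2 = i/8.

Final answer: i/8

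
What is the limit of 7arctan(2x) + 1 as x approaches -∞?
Evaluate the dominant behaviour as x → -∞; each term tends to a finite value or vanishes.
Limit = 1 - 7·π/2.

Final answer: 1 - 7·π/2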